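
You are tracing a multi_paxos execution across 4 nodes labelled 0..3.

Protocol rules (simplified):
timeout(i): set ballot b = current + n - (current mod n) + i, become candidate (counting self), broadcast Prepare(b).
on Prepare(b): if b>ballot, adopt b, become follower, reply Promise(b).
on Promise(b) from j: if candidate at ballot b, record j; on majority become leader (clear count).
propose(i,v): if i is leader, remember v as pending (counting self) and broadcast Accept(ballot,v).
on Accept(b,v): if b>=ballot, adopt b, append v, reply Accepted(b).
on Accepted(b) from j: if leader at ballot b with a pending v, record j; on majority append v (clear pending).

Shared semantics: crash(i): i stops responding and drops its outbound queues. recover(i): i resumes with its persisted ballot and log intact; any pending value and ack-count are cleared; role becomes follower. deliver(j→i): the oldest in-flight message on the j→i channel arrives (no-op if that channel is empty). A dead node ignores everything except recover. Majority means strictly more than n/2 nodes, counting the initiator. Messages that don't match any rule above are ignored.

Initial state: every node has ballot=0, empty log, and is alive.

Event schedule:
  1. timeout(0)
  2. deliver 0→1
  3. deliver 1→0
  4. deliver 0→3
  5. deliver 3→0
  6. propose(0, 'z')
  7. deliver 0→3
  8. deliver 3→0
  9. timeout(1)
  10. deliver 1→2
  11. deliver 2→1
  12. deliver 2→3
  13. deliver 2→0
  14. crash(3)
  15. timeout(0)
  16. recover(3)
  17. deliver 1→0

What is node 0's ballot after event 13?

step 1 timeout(0): 0={cand,b=4,log=-}
step 2 deliver 0→1: 1={foll,b=4,log=-}
step 3 deliver 1→0: —
step 4 deliver 0→3: 3={foll,b=4,log=-}
step 5 deliver 3→0: 0={lead,b=4,log=-}
step 6 propose(0,'z'): —
step 7 deliver 0→3: 3={foll,b=4,log=z}
step 8 deliver 3→0: —
step 9 timeout(1): 1={cand,b=9,log=-}
step 10 deliver 1→2: 2={foll,b=9,log=-}
step 11 deliver 2→1: —
step 12 deliver 2→3: —
step 13 deliver 2→0: —

4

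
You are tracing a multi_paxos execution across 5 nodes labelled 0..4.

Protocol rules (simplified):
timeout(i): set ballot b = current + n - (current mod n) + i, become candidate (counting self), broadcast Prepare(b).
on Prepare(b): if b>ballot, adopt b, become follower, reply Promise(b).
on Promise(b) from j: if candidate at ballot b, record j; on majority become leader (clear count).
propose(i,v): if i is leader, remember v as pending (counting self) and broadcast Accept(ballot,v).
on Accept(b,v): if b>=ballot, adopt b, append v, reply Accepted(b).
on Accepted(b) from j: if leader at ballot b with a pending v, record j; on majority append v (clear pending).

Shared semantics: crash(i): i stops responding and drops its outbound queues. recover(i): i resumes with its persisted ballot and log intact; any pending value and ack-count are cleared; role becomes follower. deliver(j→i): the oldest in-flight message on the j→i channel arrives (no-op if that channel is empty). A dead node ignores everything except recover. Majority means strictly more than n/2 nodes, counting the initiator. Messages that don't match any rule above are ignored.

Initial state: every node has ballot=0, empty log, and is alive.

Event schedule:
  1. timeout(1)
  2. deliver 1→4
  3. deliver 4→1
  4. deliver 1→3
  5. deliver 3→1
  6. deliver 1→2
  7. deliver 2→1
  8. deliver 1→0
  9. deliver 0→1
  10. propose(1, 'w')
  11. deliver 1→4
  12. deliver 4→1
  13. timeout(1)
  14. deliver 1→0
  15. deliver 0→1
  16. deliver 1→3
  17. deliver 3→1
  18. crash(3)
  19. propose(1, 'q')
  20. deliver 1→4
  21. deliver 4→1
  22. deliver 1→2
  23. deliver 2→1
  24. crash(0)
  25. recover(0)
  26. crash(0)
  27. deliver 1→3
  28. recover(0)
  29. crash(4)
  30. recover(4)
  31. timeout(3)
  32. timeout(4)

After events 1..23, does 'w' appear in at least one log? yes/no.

1. timeout(1):  <1:cand b6 ->
2. deliver 1→4:  <4:foll b6 ->
3. deliver 4→1:  nop
4. deliver 1→3:  <3:foll b6 ->
5. deliver 3→1:  <1:lead b6 ->
6. deliver 1→2:  <2:foll b6 ->
7. deliver 2→1:  nop
8. deliver 1→0:  <0:foll b6 ->
9. deliver 0→1:  nop
10. propose(1,'w'):  nop
11. deliver 1→4:  <4:foll b6 w>
12. deliver 4→1:  nop
13. timeout(1):  <1:cand b11 ->
14. deliver 1→0:  <0:foll b6 w>
15. deliver 0→1:  nop
16. deliver 1→3:  <3:foll b6 w>
17. deliver 3→1:  nop
18. crash(3):  <3:✗foll b6 w>
19. propose(1,'q'):  nop
20. deliver 1→4:  <4:foll b11 w>
21. deliver 4→1:  nop
22. deliver 1→2:  <2:foll b6 w>
23. deliver 2→1:  nop

yes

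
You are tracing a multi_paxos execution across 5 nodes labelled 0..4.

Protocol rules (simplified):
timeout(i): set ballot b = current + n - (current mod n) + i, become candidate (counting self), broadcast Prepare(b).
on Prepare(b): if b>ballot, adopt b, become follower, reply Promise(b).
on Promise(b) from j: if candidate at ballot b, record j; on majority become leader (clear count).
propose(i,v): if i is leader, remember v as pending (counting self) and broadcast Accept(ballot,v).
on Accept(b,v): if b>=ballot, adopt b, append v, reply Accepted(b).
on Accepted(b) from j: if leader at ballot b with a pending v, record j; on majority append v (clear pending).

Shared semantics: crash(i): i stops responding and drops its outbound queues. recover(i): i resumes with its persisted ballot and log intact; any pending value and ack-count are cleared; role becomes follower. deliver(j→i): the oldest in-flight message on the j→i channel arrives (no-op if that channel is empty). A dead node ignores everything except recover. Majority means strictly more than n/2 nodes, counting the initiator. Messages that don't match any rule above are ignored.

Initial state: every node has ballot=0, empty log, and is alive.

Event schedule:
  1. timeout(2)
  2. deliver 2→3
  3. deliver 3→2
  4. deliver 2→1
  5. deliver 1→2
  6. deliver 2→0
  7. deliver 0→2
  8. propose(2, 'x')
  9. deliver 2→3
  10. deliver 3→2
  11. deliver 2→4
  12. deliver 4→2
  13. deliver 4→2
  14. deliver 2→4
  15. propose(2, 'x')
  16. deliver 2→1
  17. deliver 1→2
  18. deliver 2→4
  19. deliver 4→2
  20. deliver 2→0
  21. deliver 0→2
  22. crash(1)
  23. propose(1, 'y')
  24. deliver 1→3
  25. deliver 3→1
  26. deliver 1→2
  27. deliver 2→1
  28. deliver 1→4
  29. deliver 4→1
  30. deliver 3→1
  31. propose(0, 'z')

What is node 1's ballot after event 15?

7

e1 timeout(2): 2[cand,b=7,-]
e2 deliver 2→3: 3[foll,b=7,-]
e3 deliver 3→2: ·
e4 deliver 2→1: 1[foll,b=7,-]
e5 deliver 1→2: 2[lead,b=7,-]
e6 deliver 2→0: 0[foll,b=7,-]
e7 deliver 0→2: ·
e8 propose(2,'x'): ·
e9 deliver 2→3: 3[foll,b=7,x]
e10 deliver 3→2: ·
e11 deliver 2→4: 4[foll,b=7,-]
e12 deliver 4→2: ·
e13 deliver 4→2: ·
e14 deliver 2→4: 4[foll,b=7,x]
e15 propose(2,'x'): ·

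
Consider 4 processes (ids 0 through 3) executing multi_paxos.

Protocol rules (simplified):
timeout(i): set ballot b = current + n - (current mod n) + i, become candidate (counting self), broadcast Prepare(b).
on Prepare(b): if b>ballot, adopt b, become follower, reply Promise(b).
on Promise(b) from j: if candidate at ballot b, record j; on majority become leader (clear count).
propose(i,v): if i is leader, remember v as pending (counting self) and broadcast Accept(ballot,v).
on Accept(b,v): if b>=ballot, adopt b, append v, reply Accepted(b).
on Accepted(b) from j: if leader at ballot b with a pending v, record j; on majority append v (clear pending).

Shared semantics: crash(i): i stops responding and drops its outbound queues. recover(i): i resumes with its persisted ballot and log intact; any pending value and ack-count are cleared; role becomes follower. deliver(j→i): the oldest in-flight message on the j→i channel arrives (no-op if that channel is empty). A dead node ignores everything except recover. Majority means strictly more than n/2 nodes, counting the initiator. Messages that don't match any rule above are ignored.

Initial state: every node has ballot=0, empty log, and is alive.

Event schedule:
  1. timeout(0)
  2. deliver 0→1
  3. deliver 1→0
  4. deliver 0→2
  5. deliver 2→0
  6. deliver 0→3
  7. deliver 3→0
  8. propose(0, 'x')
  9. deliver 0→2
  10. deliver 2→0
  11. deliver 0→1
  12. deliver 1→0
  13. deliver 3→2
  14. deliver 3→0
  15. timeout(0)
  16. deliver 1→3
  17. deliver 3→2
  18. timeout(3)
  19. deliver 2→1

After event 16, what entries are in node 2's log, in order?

after 1 — timeout(0): n0:cand/b4/[-]
after 2 — deliver 0→1: n1:foll/b4/[-]
after 3 — deliver 1→0: ·
after 4 — deliver 0→2: n2:foll/b4/[-]
after 5 — deliver 2→0: n0:lead/b4/[-]
after 6 — deliver 0→3: n3:foll/b4/[-]
after 7 — deliver 3→0: ·
after 8 — propose(0,'x'): ·
after 9 — deliver 0→2: n2:foll/b4/[x]
after 10 — deliver 2→0: ·
after 11 — deliver 0→1: n1:foll/b4/[x]
after 12 — deliver 1→0: n0:lead/b4/[x]
after 13 — deliver 3→2: ·
after 14 — deliver 3→0: ·
after 15 — timeout(0): n0:cand/b8/[x]
after 16 — deliver 1→3: ·

x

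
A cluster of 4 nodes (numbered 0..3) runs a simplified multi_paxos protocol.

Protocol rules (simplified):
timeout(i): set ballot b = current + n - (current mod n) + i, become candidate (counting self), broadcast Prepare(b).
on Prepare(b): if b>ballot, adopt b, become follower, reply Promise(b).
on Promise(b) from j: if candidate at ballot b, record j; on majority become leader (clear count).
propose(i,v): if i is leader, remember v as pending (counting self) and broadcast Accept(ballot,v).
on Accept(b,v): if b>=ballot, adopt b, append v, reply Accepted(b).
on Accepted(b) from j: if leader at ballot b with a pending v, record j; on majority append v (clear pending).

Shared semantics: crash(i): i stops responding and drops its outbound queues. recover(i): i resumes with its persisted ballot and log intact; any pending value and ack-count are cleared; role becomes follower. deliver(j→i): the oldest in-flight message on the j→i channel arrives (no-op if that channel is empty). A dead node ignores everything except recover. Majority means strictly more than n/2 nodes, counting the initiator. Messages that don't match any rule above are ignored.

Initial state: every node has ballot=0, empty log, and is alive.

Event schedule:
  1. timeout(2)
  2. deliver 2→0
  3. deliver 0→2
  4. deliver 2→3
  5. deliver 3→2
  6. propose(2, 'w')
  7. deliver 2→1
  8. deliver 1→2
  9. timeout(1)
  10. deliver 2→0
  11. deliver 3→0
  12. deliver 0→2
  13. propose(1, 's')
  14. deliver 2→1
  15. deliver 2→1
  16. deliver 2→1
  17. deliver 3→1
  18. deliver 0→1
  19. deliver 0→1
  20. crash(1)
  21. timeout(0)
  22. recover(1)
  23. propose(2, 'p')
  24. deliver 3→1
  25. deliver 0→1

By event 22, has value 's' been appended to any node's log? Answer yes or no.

[1] timeout(2) → N2(cand b6 [-])
[2] deliver 2→0 → N0(foll b6 [-])
[3] deliver 0→2 → ∅
[4] deliver 2→3 → N3(foll b6 [-])
[5] deliver 3→2 → N2(lead b6 [-])
[6] propose(2,'w') → ∅
[7] deliver 2→1 → N1(foll b6 [-])
[8] deliver 1→2 → ∅
[9] timeout(1) → N1(cand b9 [-])
[10] deliver 2→0 → N0(foll b6 [w])
[11] deliver 3→0 → ∅
[12] deliver 0→2 → ∅
[13] propose(1,'s') → ∅
[14] deliver 2→1 → ∅
[15] deliver 2→1 → ∅
[16] deliver 2→1 → ∅
[17] deliver 3→1 → ∅
[18] deliver 0→1 → ∅
[19] deliver 0→1 → ∅
[20] crash(1) → N1(✗cand b9 [-])
[21] timeout(0) → N0(cand b8 [w])
[22] recover(1) → N1(foll b9 [-])

no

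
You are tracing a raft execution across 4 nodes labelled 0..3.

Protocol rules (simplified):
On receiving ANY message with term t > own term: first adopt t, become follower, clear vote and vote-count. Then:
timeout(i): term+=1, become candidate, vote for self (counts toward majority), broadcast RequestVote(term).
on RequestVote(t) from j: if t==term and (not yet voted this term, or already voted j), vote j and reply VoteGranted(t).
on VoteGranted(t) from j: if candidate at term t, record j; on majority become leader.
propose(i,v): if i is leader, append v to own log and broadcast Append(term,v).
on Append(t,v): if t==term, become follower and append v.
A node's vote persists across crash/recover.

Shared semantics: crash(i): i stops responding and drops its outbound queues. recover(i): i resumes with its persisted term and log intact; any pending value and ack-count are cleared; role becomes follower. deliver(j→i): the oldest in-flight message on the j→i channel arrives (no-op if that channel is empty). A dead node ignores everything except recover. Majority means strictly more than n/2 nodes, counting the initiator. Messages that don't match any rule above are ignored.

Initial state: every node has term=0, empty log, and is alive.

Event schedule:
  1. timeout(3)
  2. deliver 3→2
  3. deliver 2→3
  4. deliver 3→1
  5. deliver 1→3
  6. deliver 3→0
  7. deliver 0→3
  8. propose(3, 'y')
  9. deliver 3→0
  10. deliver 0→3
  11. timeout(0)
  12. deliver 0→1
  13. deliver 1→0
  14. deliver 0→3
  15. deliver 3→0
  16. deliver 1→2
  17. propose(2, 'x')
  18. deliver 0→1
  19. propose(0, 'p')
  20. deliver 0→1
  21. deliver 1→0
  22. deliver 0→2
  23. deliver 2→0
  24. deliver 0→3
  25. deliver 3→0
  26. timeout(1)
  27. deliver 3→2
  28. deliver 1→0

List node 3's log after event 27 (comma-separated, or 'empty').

y,p

after 1 — timeout(3): n3:cand/t1/[-]
after 2 — deliver 3→2: n2:foll/t1/[-]
after 3 — deliver 2→3: ·
after 4 — deliver 3→1: n1:foll/t1/[-]
after 5 — deliver 1→3: n3:lead/t1/[-]
after 6 — deliver 3→0: n0:foll/t1/[-]
after 7 — deliver 0→3: ·
after 8 — propose(3,'y'): n3:lead/t1/[y]
after 9 — deliver 3→0: n0:foll/t1/[y]
after 10 — deliver 0→3: ·
after 11 — timeout(0): n0:cand/t2/[y]
after 12 — deliver 0→1: n1:foll/t2/[-]
after 13 — deliver 1→0: ·
after 14 — deliver 0→3: n3:foll/t2/[y]
after 15 — deliver 3→0: n0:lead/t2/[y]
after 16 — deliver 1→2: ·
after 17 — propose(2,'x'): ·
after 18 — deliver 0→1: ·
after 19 — propose(0,'p'): n0:lead/t2/[y,p]
after 20 — deliver 0→1: n1:foll/t2/[p]
after 21 — deliver 1→0: ·
after 22 — deliver 0→2: n2:foll/t2/[-]
after 23 — deliver 2→0: ·
after 24 — deliver 0→3: n3:foll/t2/[y,p]
after 25 — deliver 3→0: ·
after 26 — timeout(1): n1:cand/t3/[p]
after 27 — deliver 3→2: ·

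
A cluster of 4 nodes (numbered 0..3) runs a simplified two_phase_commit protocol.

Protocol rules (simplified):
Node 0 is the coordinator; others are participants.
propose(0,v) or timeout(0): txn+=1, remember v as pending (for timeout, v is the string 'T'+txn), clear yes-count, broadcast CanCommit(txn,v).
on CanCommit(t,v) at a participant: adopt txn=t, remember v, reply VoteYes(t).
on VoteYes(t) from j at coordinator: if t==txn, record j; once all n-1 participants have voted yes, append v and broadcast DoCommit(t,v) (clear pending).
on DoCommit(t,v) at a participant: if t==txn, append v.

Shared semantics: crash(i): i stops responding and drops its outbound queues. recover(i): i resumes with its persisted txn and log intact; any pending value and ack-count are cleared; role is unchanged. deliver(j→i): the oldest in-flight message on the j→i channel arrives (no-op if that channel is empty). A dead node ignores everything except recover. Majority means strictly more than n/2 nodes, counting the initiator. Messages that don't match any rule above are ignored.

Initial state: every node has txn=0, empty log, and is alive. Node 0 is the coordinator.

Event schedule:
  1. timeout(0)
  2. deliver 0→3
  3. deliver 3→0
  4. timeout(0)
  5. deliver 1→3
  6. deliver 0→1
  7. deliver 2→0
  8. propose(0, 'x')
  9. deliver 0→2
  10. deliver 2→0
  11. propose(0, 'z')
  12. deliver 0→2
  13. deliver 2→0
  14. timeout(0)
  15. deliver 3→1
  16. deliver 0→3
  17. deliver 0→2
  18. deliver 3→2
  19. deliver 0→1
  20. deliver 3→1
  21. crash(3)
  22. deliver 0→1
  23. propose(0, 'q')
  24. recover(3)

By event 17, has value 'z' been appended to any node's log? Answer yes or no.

e1 timeout(0): 0[coor,t=1,-]
e2 deliver 0→3: 3[part,t=1,-]
e3 deliver 3→0: ·
e4 timeout(0): 0[coor,t=2,-]
e5 deliver 1→3: ·
e6 deliver 0→1: 1[part,t=1,-]
e7 deliver 2→0: ·
e8 propose(0,'x'): 0[coor,t=3,-]
e9 deliver 0→2: 2[part,t=1,-]
e10 deliver 2→0: ·
e11 propose(0,'z'): 0[coor,t=4,-]
e12 deliver 0→2: 2[part,t=2,-]
e13 deliver 2→0: ·
e14 timeout(0): 0[coor,t=5,-]
e15 deliver 3→1: ·
e16 deliver 0→3: 3[part,t=2,-]
e17 deliver 0→2: 2[part,t=3,-]

no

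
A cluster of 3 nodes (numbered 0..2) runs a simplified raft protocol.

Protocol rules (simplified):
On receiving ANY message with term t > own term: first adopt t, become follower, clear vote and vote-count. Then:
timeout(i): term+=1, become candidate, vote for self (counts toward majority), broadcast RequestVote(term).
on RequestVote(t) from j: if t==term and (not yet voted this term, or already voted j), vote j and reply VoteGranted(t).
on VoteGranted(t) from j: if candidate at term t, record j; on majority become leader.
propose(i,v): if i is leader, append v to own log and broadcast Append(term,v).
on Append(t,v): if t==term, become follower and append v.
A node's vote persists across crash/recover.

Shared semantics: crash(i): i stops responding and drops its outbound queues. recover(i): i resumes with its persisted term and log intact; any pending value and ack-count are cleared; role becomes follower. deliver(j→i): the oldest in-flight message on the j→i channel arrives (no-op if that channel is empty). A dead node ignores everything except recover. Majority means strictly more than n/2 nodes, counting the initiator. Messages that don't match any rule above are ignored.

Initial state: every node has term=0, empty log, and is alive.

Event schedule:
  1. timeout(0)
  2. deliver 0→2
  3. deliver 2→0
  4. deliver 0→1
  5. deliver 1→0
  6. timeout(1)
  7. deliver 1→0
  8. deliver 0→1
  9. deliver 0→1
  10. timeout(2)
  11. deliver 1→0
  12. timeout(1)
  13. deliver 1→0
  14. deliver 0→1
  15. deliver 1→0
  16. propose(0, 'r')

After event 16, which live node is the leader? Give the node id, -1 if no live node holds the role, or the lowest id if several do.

1

1. timeout(0):  <0:cand t1 ->
2. deliver 0→2:  <2:foll t1 ->
3. deliver 2→0:  <0:lead t1 ->
4. deliver 0→1:  <1:foll t1 ->
5. deliver 1→0:  nop
6. timeout(1):  <1:cand t2 ->
7. deliver 1→0:  <0:foll t2 ->
8. deliver 0→1:  <1:lead t2 ->
9. deliver 0→1:  nop
10. timeout(2):  <2:cand t2 ->
11. deliver 1→0:  nop
12. timeout(1):  <1:cand t3 ->
13. deliver 1→0:  <0:foll t3 ->
14. deliver 0→1:  <1:lead t3 ->
15. deliver 1→0:  nop
16. propose(0,'r'):  nop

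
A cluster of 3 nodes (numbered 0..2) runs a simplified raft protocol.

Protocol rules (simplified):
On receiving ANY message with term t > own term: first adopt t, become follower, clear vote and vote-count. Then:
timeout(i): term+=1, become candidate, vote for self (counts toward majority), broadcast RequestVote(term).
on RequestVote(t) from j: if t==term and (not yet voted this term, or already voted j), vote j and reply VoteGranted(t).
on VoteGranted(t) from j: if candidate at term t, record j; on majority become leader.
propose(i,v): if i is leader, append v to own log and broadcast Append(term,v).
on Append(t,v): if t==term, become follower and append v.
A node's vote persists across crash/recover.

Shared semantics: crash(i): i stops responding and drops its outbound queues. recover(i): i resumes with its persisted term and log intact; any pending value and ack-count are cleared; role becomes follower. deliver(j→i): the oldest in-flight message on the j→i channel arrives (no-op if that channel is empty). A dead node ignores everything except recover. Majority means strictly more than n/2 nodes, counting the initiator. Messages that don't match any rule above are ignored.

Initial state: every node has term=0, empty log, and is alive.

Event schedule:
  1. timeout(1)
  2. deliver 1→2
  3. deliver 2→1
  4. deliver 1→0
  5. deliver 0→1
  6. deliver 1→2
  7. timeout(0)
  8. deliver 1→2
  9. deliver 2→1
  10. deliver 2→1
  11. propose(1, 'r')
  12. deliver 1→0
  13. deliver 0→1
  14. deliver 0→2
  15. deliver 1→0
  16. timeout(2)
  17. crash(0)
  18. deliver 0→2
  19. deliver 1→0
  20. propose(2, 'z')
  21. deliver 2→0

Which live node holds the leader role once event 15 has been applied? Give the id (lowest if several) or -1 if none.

0

after 1 — timeout(1): n1:cand/t1/[-]
after 2 — deliver 1→2: n2:foll/t1/[-]
after 3 — deliver 2→1: n1:lead/t1/[-]
after 4 — deliver 1→0: n0:foll/t1/[-]
after 5 — deliver 0→1: ·
after 6 — deliver 1→2: ·
after 7 — timeout(0): n0:cand/t2/[-]
after 8 — deliver 1→2: ·
after 9 — deliver 2→1: ·
after 10 — deliver 2→1: ·
after 11 — propose(1,'r'): n1:lead/t1/[r]
after 12 — deliver 1→0: ·
after 13 — deliver 0→1: n1:foll/t2/[r]
after 14 — deliver 0→2: n2:foll/t2/[-]
after 15 — deliver 1→0: n0:lead/t2/[-]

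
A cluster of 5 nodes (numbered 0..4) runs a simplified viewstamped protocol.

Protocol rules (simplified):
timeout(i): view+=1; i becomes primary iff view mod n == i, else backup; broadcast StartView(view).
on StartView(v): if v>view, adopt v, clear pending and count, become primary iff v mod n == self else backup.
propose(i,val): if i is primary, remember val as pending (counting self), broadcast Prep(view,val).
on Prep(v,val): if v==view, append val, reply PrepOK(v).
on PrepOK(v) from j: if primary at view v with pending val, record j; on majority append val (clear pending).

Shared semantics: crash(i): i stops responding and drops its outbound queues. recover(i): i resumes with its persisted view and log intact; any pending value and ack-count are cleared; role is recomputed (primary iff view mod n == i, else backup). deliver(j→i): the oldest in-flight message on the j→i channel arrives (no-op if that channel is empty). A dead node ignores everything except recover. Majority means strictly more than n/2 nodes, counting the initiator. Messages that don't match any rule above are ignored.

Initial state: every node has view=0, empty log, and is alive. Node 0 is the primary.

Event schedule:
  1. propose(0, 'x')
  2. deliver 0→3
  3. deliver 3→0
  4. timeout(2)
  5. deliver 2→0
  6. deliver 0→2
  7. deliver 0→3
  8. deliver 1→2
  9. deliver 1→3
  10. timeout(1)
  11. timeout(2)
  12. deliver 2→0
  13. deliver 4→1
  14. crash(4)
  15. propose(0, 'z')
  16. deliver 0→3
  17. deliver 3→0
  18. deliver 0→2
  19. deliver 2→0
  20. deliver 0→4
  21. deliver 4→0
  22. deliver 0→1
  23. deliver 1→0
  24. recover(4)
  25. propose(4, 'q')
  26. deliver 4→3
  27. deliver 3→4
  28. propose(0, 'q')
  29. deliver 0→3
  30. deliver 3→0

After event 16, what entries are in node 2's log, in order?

step 1 propose(0,'x'): —
step 2 deliver 0→3: 3={back,v=0,log=x}
step 3 deliver 3→0: —
step 4 timeout(2): 2={back,v=1,log=-}
step 5 deliver 2→0: 0={back,v=1,log=-}
step 6 deliver 0→2: —
step 7 deliver 0→3: —
step 8 deliver 1→2: —
step 9 deliver 1→3: —
step 10 timeout(1): 1={prim,v=1,log=-}
step 11 timeout(2): 2={prim,v=2,log=-}
step 12 deliver 2→0: 0={back,v=2,log=-}
step 13 deliver 4→1: —
step 14 crash(4): 4={✗back,v=0,log=-}
step 15 propose(0,'z'): —
step 16 deliver 0→3: —

empty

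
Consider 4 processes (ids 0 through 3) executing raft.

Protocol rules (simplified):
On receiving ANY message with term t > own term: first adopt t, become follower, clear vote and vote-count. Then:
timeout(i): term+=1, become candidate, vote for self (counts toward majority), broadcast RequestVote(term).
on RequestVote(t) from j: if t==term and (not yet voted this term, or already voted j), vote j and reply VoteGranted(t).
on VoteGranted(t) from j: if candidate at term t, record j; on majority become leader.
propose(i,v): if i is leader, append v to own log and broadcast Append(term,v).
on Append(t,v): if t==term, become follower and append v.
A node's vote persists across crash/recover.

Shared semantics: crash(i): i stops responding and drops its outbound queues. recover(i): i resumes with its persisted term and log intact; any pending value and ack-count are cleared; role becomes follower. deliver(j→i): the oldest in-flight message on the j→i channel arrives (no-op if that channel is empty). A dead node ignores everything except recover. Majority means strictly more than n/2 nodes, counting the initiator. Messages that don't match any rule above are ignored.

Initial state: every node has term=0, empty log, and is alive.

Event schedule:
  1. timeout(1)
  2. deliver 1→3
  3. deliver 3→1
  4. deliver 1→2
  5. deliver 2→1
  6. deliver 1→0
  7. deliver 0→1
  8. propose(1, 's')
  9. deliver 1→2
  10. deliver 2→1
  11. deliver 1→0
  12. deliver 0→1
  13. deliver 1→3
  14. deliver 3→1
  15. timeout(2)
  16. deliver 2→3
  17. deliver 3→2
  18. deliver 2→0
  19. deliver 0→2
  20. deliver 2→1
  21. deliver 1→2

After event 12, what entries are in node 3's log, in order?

1. timeout(1):  <1:cand t1 ->
2. deliver 1→3:  <3:foll t1 ->
3. deliver 3→1:  nop
4. deliver 1→2:  <2:foll t1 ->
5. deliver 2→1:  <1:lead t1 ->
6. deliver 1→0:  <0:foll t1 ->
7. deliver 0→1:  nop
8. propose(1,'s'):  <1:lead t1 s>
9. deliver 1→2:  <2:foll t1 s>
10. deliver 2→1:  nop
11. deliver 1→0:  <0:foll t1 s>
12. deliver 0→1:  nop

empty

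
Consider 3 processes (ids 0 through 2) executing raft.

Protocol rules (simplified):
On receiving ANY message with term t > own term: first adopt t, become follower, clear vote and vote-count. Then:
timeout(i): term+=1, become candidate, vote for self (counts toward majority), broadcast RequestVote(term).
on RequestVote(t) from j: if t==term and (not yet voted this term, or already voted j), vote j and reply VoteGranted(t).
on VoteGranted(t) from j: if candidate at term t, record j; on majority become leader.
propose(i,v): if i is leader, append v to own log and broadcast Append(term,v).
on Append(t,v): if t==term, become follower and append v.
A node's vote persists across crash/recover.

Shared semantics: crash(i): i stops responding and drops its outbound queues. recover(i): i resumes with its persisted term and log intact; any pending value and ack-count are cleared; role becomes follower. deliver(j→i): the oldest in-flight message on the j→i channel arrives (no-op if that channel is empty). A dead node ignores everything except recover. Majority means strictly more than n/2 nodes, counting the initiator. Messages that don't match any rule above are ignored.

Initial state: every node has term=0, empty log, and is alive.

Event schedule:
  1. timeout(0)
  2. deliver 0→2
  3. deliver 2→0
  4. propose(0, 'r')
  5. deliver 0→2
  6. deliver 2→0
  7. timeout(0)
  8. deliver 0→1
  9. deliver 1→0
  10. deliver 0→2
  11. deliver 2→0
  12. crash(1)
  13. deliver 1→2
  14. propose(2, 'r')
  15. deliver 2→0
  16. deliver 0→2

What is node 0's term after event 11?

[1] timeout(0) → N0(cand t1 [-])
[2] deliver 0→2 → N2(foll t1 [-])
[3] deliver 2→0 → N0(lead t1 [-])
[4] propose(0,'r') → N0(lead t1 [r])
[5] deliver 0→2 → N2(foll t1 [r])
[6] deliver 2→0 → ∅
[7] timeout(0) → N0(cand t2 [r])
[8] deliver 0→1 → N1(foll t1 [-])
[9] deliver 1→0 → ∅
[10] deliver 0→2 → N2(foll t2 [r])
[11] deliver 2→0 → N0(lead t2 [r])

2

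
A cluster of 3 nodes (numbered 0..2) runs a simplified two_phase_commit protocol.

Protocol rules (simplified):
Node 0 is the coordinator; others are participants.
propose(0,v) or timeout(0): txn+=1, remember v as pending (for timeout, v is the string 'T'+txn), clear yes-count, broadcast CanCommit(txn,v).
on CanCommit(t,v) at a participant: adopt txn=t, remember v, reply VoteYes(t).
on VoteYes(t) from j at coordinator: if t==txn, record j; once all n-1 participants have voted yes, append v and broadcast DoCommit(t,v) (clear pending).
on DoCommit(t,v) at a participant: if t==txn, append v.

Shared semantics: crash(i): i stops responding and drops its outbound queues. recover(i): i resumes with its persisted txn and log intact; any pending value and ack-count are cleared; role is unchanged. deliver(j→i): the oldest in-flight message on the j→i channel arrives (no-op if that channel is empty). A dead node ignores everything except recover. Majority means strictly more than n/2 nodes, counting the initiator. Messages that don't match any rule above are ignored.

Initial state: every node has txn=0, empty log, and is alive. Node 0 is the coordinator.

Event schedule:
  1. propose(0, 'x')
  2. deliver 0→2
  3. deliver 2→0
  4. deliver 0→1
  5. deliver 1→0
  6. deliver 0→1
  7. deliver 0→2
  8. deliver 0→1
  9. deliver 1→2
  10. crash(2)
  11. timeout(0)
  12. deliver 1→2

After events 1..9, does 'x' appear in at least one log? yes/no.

yes

after 1 — propose(0,'x'): n0:coor/t1/[-]
after 2 — deliver 0→2: n2:part/t1/[-]
after 3 — deliver 2→0: ·
after 4 — deliver 0→1: n1:part/t1/[-]
after 5 — deliver 1→0: n0:coor/t1/[x]
after 6 — deliver 0→1: n1:part/t1/[x]
after 7 — deliver 0→2: n2:part/t1/[x]
after 8 — deliver 0→1: ·
after 9 — deliver 1→2: ·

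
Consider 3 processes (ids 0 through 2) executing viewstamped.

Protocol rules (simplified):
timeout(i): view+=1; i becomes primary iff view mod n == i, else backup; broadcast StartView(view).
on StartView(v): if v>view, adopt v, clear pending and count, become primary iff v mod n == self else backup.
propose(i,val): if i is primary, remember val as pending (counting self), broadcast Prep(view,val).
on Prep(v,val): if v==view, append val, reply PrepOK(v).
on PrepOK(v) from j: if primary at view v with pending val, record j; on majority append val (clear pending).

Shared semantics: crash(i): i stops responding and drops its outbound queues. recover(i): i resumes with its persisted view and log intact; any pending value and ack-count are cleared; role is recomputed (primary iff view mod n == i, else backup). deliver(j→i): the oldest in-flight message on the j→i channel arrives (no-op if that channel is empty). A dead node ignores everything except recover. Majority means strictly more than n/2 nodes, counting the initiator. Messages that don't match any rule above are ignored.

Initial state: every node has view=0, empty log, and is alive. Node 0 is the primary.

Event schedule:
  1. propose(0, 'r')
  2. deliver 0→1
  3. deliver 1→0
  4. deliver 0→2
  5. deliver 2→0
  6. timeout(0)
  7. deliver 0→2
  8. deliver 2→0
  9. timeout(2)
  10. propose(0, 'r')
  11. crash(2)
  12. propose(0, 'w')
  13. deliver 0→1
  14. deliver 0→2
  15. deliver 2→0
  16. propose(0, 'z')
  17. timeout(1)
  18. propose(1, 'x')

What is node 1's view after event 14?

1

after 1 — propose(0,'r'): ·
after 2 — deliver 0→1: n1:back/v0/[r]
after 3 — deliver 1→0: n0:prim/v0/[r]
after 4 — deliver 0→2: n2:back/v0/[r]
after 5 — deliver 2→0: ·
after 6 — timeout(0): n0:back/v1/[r]
after 7 — deliver 0→2: n2:back/v1/[r]
after 8 — deliver 2→0: ·
after 9 — timeout(2): n2:prim/v2/[r]
after 10 — propose(0,'r'): ·
after 11 — crash(2): n2:✗prim/v2/[r]
after 12 — propose(0,'w'): ·
after 13 — deliver 0→1: n1:prim/v1/[r]
after 14 — deliver 0→2: ·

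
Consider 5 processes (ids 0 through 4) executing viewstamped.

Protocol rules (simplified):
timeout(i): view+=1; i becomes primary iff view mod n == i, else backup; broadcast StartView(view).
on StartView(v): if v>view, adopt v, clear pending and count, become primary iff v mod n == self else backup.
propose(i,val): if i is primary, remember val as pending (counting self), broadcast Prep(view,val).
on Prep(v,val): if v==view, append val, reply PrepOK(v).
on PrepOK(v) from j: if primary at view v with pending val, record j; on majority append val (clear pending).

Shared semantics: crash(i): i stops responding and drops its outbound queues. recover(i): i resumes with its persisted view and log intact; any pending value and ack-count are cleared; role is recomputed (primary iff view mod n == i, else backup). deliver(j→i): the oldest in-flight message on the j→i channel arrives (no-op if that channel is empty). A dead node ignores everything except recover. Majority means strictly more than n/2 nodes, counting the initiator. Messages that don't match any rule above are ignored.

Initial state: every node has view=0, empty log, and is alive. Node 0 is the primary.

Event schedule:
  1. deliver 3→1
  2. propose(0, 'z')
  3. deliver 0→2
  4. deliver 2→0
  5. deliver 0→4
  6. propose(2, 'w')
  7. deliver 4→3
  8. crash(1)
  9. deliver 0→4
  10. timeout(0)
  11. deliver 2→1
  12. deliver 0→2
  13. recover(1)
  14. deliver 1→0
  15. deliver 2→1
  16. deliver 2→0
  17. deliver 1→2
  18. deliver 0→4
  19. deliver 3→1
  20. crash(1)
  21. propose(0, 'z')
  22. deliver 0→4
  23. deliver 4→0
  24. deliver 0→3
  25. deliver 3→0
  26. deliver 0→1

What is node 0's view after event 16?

e1 deliver 3→1: ·
e2 propose(0,'z'): ·
e3 deliver 0→2: 2[back,v=0,z]
e4 deliver 2→0: ·
e5 deliver 0→4: 4[back,v=0,z]
e6 propose(2,'w'): ·
e7 deliver 4→3: ·
e8 crash(1): 1[✗back,v=0,-]
e9 deliver 0→4: ·
e10 timeout(0): 0[back,v=1,-]
e11 deliver 2→1: ·
e12 deliver 0→2: 2[back,v=1,z]
e13 recover(1): 1[back,v=0,-]
e14 deliver 1→0: ·
e15 deliver 2→1: ·
e16 deliver 2→0: ·

1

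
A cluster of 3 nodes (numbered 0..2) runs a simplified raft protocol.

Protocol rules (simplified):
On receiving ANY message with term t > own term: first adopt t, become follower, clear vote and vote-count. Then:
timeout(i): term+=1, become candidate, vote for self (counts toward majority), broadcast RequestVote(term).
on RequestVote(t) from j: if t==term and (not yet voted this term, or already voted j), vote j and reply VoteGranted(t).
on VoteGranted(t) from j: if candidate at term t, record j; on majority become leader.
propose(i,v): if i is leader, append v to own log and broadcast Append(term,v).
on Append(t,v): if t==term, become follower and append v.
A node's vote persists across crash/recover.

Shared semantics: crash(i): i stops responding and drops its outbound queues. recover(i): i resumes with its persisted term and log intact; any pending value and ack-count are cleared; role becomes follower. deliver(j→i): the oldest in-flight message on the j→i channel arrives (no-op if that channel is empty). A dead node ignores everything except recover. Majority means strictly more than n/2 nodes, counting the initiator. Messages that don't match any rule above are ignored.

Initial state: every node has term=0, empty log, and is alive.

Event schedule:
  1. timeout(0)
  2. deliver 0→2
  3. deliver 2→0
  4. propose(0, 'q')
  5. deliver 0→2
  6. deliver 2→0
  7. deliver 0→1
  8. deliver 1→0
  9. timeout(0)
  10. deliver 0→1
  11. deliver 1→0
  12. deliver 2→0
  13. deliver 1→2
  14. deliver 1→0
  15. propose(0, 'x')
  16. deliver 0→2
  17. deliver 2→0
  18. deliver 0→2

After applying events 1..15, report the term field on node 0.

2

[1] timeout(0) → N0(cand t1 [-])
[2] deliver 0→2 → N2(foll t1 [-])
[3] deliver 2→0 → N0(lead t1 [-])
[4] propose(0,'q') → N0(lead t1 [q])
[5] deliver 0→2 → N2(foll t1 [q])
[6] deliver 2→0 → ∅
[7] deliver 0→1 → N1(foll t1 [-])
[8] deliver 1→0 → ∅
[9] timeout(0) → N0(cand t2 [q])
[10] deliver 0→1 → N1(foll t1 [q])
[11] deliver 1→0 → ∅
[12] deliver 2→0 → ∅
[13] deliver 1→2 → ∅
[14] deliver 1→0 → ∅
[15] propose(0,'x') → ∅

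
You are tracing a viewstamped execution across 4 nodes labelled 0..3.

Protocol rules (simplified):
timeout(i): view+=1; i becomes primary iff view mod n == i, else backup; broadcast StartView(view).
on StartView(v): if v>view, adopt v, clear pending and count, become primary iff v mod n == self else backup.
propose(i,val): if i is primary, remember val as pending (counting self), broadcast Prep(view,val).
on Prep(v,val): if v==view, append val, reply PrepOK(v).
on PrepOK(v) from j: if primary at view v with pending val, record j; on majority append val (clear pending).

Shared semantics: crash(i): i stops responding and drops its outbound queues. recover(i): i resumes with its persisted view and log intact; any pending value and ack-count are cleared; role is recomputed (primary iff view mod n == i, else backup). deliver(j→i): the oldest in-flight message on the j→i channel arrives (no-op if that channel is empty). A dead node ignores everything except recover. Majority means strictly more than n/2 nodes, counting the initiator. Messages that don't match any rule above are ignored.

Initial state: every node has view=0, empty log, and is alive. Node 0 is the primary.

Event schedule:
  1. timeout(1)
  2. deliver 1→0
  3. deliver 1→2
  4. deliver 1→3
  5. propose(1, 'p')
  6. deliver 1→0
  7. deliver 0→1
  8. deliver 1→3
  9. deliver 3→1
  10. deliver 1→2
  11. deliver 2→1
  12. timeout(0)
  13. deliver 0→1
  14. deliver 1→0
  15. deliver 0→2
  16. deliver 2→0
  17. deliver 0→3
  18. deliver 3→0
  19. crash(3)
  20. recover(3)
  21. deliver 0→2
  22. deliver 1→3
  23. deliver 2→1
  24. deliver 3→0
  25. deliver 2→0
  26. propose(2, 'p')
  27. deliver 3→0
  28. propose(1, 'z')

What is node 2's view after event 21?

step 1 timeout(1): 1={prim,v=1,log=-}
step 2 deliver 1→0: 0={back,v=1,log=-}
step 3 deliver 1→2: 2={back,v=1,log=-}
step 4 deliver 1→3: 3={back,v=1,log=-}
step 5 propose(1,'p'): —
step 6 deliver 1→0: 0={back,v=1,log=p}
step 7 deliver 0→1: —
step 8 deliver 1→3: 3={back,v=1,log=p}
step 9 deliver 3→1: 1={prim,v=1,log=p}
step 10 deliver 1→2: 2={back,v=1,log=p}
step 11 deliver 2→1: —
step 12 timeout(0): 0={back,v=2,log=p}
step 13 deliver 0→1: 1={back,v=2,log=p}
step 14 deliver 1→0: —
step 15 deliver 0→2: 2={prim,v=2,log=p}
step 16 deliver 2→0: —
step 17 deliver 0→3: 3={back,v=2,log=p}
step 18 deliver 3→0: —
step 19 crash(3): 3={✗back,v=2,log=p}
step 20 recover(3): 3={back,v=2,log=p}
step 21 deliver 0→2: —

2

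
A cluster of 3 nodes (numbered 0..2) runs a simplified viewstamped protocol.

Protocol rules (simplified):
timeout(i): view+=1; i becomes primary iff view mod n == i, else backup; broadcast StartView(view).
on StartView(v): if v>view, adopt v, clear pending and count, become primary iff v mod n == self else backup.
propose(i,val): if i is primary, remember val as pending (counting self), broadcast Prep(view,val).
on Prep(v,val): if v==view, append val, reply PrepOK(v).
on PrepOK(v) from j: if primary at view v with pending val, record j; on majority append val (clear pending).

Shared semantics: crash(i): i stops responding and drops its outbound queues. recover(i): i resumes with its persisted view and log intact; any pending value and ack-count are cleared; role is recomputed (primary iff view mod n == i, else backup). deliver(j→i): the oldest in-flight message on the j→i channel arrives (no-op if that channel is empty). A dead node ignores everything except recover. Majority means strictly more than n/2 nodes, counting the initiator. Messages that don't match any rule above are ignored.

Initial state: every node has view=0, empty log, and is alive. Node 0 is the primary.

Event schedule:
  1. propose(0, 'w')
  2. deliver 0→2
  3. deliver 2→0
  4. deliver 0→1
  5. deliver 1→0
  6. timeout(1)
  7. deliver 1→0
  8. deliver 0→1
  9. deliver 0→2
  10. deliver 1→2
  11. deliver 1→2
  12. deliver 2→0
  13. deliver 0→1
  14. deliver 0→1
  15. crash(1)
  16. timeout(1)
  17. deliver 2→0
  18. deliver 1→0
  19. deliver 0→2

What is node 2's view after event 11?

1

1. propose(0,'w'):  nop
2. deliver 0→2:  <2:back v0 w>
3. deliver 2→0:  <0:prim v0 w>
4. deliver 0→1:  <1:back v0 w>
5. deliver 1→0:  nop
6. timeout(1):  <1:prim v1 w>
7. deliver 1→0:  <0:back v1 w>
8. deliver 0→1:  nop
9. deliver 0→2:  nop
10. deliver 1→2:  <2:back v1 w>
11. deliver 1→2:  nop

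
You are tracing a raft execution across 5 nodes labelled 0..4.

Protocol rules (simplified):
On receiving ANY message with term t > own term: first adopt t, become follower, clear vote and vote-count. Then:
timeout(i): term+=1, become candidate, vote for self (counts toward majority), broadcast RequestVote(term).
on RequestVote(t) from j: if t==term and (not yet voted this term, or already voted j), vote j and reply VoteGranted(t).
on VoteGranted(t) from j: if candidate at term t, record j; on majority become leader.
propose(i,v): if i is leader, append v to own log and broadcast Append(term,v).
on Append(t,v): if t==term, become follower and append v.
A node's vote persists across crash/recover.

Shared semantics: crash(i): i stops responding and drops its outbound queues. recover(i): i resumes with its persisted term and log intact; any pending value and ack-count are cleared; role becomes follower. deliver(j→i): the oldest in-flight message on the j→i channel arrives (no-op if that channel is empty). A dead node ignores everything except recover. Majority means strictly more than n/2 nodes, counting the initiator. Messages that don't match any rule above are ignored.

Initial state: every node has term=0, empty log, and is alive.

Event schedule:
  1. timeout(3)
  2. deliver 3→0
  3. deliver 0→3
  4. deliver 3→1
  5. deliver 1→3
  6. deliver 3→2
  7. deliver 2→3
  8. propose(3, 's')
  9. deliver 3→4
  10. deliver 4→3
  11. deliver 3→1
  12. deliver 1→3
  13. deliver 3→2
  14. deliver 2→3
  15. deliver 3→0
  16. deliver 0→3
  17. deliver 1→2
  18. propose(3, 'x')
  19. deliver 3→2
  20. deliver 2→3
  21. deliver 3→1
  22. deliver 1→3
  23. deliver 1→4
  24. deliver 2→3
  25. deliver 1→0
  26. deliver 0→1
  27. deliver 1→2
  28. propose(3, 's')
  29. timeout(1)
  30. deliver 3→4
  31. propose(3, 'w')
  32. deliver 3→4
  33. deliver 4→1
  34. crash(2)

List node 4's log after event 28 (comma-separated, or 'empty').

e1 timeout(3): 3[cand,t=1,-]
e2 deliver 3→0: 0[foll,t=1,-]
e3 deliver 0→3: ·
e4 deliver 3→1: 1[foll,t=1,-]
e5 deliver 1→3: 3[lead,t=1,-]
e6 deliver 3→2: 2[foll,t=1,-]
e7 deliver 2→3: ·
e8 propose(3,'s'): 3[lead,t=1,s]
e9 deliver 3→4: 4[foll,t=1,-]
e10 deliver 4→3: ·
e11 deliver 3→1: 1[foll,t=1,s]
e12 deliver 1→3: ·
e13 deliver 3→2: 2[foll,t=1,s]
e14 deliver 2→3: ·
e15 deliver 3→0: 0[foll,t=1,s]
e16 deliver 0→3: ·
e17 deliver 1→2: ·
e18 propose(3,'x'): 3[lead,t=1,s,x]
e19 deliver 3→2: 2[foll,t=1,s,x]
e20 deliver 2→3: ·
e21 deliver 3→1: 1[foll,t=1,s,x]
e22 deliver 1→3: ·
e23 deliver 1→4: ·
e24 deliver 2→3: ·
e25 deliver 1→0: ·
e26 deliver 0→1: ·
e27 deliver 1→2: ·
e28 propose(3,'s'): 3[lead,t=1,s,x,s]

empty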